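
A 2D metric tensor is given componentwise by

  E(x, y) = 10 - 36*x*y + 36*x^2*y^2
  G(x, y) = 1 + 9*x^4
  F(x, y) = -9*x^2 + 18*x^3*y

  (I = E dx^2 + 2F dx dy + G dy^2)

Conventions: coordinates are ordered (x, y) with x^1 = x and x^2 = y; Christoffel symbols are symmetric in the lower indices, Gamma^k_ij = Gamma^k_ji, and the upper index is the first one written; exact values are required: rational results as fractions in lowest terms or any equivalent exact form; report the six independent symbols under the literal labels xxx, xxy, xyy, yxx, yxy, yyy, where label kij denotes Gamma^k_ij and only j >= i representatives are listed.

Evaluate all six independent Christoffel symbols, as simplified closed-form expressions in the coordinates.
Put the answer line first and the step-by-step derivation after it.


Answer: Gamma_xxx = (36*x*y^2 - 18*y)/(9*x^4 + 36*x^2*y^2 - 36*x*y + 10), Gamma_xxy = (36*x^2*y - 18*x)/(9*x^4 + 36*x^2*y^2 - 36*x*y + 10), Gamma_xyy = 0, Gamma_yxx = 18*x^2*y/(9*x^4 + 36*x^2*y^2 - 36*x*y + 10), Gamma_yxy = 18*x^3/(9*x^4 + 36*x^2*y^2 - 36*x*y + 10), Gamma_yyy = 0

E = 10 - 36*x*y + 36*x^2*y^2; F = -9*x^2 + 18*x^3*y; G = 1 + 9*x^4
Gamma^k_ij = (1/2) g^{kl} (d_i g_jl + d_j g_il - d_l g_ij), with g^inv = (1/(EG-F^2)) [[G, -F], [-F, E]]
first partials: E_x = -36*y + 72*x*y^2, E_y = -36*x + 72*x^2*y, F_x = -18*x + 54*x^2*y, F_y = 18*x^3, G_x = 36*x^3, G_y = 0
D = EG - F^2 = 10 - 36*x*y + 36*x^2*y^2 + 9*x^4
expanded: Gamma^x_xx = (G E_x - 2F F_x + F E_y)/(2D), Gamma^x_xy = (G E_y - F G_x)/(2D), Gamma^x_yy = (2G F_y - G G_x - F G_y)/(2D), Gamma^y_xx = (2E F_x - E E_y - F E_x)/(2D), Gamma^y_xy = (E G_x - F E_y)/(2D), Gamma^y_yy = (E G_y - 2F F_y + F G_x)/(2D); substitute and cancel common factors


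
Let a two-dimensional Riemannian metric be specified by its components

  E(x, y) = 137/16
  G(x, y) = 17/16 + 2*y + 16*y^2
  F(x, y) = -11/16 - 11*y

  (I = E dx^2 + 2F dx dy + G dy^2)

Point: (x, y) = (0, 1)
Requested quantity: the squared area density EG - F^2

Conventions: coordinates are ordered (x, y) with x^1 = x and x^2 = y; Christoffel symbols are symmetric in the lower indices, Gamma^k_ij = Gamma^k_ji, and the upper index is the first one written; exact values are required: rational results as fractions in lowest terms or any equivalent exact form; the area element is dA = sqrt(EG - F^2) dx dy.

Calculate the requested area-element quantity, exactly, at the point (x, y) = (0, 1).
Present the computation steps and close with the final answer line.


E = 137/16, F = -187/16, G = 305/16; EG - F^2 = 213/8

Answer: EG - F^2 = 213/8


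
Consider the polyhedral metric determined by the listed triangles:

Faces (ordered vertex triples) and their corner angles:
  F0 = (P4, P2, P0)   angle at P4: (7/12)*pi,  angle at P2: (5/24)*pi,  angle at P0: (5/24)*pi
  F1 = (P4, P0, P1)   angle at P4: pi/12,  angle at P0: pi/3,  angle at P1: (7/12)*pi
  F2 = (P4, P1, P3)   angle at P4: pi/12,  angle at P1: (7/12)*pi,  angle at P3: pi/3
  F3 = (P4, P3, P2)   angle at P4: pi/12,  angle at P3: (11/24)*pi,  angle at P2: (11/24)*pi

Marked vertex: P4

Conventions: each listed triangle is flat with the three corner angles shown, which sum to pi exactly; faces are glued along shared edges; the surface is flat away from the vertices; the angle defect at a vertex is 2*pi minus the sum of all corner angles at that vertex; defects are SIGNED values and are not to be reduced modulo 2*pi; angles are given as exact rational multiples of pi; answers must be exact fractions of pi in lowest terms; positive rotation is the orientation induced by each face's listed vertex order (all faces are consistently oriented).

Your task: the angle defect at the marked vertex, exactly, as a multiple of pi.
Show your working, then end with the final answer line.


Sum of corner angles at P4: (5/6)*pi
defect = 2*pi - (5/6)*pi

Answer: defect(P4) = (7/6)*pi


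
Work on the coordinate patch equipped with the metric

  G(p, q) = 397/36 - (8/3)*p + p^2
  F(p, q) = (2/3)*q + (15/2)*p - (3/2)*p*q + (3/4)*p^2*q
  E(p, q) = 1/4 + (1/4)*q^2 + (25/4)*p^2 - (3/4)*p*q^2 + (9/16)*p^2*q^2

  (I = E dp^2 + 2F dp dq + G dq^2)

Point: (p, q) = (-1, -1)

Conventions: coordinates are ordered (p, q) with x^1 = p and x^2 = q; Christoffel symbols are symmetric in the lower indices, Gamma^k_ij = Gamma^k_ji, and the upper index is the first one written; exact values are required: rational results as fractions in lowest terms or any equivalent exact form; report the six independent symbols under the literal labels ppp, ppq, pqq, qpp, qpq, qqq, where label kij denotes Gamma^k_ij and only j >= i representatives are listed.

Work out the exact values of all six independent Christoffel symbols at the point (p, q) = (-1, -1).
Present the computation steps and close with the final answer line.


E = 129/16, F = -125/12, G = 529/36 at the point
E_p = -115/8, E_q = -25/8, F_p = 21/2, F_q = 35/12, G_p = -14/3, G_q = 0
EG - F^2 = 5741/576;  g^inv = (576/5741) * [[529/36, 125/12], [125/12, 129/16]]
first-kind symbols [ij,l] = (1/2)(d_i g_jl + d_j g_il - d_l g_ij): [pp,p] = E_p/2 = -115/16, [pp,q] = F_p - E_q/2 = 193/16, [pq,p] = E_q/2 = -25/16, [pq,q] = G_p/2 = -7/3, [qq,p] = F_q - G_p/2 = 21/4, [qq,q] = G_q/2 = 0
Gamma^p_ij = (G*[ij,p] - F*[ij,q])/(EG - F^2), Gamma^q_ij = (E*[ij,q] - F*[ij,p])/(EG - F^2)

Answer: Gamma_ppp = 11540/5741, Gamma_ppq = -27225/5741, Gamma_pqq = 44436/5741, Gamma_qpp = 51573/22964, Gamma_qpq = -20211/5741, Gamma_qqq = 31500/5741


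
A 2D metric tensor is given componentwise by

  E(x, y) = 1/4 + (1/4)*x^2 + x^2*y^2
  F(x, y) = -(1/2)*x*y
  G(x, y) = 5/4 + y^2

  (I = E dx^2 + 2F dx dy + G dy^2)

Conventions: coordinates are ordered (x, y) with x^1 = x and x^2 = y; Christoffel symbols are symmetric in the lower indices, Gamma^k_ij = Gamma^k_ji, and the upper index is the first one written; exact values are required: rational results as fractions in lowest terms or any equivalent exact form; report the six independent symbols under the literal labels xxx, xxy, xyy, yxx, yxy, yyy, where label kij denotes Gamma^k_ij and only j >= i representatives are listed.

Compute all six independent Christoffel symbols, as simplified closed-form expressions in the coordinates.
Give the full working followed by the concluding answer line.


E = 1/4 + (1/4)*x^2 + x^2*y^2; F = -(1/2)*x*y; G = 5/4 + y^2
Gamma^k_ij = (1/2) g^{kl} (d_i g_jl + d_j g_il - d_l g_ij), with g^inv = (1/(EG-F^2)) [[G, -F], [-F, E]]
first partials: E_x = (1/2)*x + 2*x*y^2, E_y = 2*x^2*y, F_x = -(1/2)*y, F_y = -(1/2)*x, G_x = 0, G_y = 2*y
D = EG - F^2 = 5/16 + (1/4)*y^2 + (5/16)*x^2 + (5/4)*x^2*y^2 + x^2*y^4
expanded: Gamma^x_xx = (G E_x - 2F F_x + F E_y)/(2D), Gamma^x_xy = (G E_y - F G_x)/(2D), Gamma^x_yy = (2G F_y - G G_x - F G_y)/(2D), Gamma^y_xx = (2E F_x - E E_y - F E_x)/(2D), Gamma^y_xy = (E G_x - F E_y)/(2D), Gamma^y_yy = (E G_y - 2F F_y + F G_x)/(2D); substitute and cancel common factors

Answer: Gamma_xxx = (-8*x^3*y^2 + 16*x*y^4 + 20*x*y^2 + 5*x)/(16*x^2*y^4 + 20*x^2*y^2 + 5*x^2 + 4*y^2 + 5), Gamma_xxy = (16*x^2*y^3 + 20*x^2*y)/(16*x^2*y^4 + 20*x^2*y^2 + 5*x^2 + 4*y^2 + 5), Gamma_xyy = -10*x/(16*x^2*y^4 + 20*x^2*y^2 + 5*x^2 + 4*y^2 + 5), Gamma_yxx = (-16*x^4*y^3 - 4*x^4*y - 4*x^2*y - 2*y)/(16*x^2*y^4 + 20*x^2*y^2 + 5*x^2 + 4*y^2 + 5), Gamma_yxy = 8*x^3*y^2/(16*x^2*y^4 + 20*x^2*y^2 + 5*x^2 + 4*y^2 + 5), Gamma_yyy = (16*x^2*y^3 + 4*y)/(16*x^2*y^4 + 20*x^2*y^2 + 5*x^2 + 4*y^2 + 5)


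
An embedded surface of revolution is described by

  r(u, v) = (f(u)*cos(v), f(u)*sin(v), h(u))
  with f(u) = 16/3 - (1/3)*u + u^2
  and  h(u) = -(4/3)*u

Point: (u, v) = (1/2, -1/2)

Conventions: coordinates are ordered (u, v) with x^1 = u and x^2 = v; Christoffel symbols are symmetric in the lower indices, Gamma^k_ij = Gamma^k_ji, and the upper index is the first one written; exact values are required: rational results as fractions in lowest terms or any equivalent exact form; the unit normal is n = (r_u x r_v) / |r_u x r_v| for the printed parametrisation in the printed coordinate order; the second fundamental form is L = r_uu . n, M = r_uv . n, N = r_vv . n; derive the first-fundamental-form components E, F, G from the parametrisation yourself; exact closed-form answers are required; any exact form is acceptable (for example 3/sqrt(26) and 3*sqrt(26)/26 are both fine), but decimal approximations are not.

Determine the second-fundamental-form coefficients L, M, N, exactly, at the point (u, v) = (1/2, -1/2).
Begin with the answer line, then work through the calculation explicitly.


Answer: L = 4*sqrt(5)/5, M = 0, N = -13*sqrt(5)/6

f = 65/12, f' = 2/3, f'' = 2, h' = -4/3, h'' = 0
E = 20/9, F = 0, G = 4225/144; answer radicand W^2 = 20/9
unnormalised second-form numerators: l = 8/3, m = 0, n = -65/9; L = l/sqrt(20/9), and similarly M = m/sqrt(W^2), N = n/sqrt(W^2)


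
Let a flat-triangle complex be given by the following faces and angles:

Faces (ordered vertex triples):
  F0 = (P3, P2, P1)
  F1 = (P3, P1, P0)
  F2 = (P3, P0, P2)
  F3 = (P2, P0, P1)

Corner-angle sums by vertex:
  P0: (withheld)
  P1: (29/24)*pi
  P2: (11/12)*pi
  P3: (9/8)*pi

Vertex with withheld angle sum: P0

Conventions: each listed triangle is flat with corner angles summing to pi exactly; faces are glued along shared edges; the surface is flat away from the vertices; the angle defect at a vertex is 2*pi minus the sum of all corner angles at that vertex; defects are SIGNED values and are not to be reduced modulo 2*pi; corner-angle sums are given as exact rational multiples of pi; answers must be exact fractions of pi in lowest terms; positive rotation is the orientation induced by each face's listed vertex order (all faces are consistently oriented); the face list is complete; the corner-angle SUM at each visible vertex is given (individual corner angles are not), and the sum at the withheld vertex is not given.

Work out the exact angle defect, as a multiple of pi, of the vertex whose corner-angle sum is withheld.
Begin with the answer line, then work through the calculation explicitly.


Answer: defect(P0) = (5/4)*pi

V = 4, E = 6, F = 4; chi = V - E + F = 2
Gauss-Bonnet: total defect = 2*pi*chi = 4*pi; visible defects sum to (11/4)*pi


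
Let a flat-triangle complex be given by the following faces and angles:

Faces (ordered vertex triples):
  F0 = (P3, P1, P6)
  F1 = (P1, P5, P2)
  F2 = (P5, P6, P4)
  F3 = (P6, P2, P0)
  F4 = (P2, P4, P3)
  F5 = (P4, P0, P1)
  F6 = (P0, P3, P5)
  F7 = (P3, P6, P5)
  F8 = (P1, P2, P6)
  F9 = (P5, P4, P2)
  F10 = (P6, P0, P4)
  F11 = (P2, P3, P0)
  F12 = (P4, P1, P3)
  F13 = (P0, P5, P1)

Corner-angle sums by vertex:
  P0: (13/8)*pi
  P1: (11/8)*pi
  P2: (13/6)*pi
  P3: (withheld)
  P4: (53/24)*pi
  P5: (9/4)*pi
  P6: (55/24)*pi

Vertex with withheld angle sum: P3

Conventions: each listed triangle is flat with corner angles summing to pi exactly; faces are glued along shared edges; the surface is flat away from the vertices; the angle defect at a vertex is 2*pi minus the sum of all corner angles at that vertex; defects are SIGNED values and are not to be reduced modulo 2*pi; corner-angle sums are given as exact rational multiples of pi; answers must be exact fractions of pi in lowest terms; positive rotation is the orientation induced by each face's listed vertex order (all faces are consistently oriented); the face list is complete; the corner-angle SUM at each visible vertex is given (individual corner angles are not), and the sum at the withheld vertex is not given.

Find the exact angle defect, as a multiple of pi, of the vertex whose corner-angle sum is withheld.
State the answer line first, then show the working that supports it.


Answer: defect(P3) = -pi/12

V = 7, E = 21, F = 14; chi = V - E + F = 0
Gauss-Bonnet: total defect = 2*pi*chi = 0; visible defects sum to pi/12


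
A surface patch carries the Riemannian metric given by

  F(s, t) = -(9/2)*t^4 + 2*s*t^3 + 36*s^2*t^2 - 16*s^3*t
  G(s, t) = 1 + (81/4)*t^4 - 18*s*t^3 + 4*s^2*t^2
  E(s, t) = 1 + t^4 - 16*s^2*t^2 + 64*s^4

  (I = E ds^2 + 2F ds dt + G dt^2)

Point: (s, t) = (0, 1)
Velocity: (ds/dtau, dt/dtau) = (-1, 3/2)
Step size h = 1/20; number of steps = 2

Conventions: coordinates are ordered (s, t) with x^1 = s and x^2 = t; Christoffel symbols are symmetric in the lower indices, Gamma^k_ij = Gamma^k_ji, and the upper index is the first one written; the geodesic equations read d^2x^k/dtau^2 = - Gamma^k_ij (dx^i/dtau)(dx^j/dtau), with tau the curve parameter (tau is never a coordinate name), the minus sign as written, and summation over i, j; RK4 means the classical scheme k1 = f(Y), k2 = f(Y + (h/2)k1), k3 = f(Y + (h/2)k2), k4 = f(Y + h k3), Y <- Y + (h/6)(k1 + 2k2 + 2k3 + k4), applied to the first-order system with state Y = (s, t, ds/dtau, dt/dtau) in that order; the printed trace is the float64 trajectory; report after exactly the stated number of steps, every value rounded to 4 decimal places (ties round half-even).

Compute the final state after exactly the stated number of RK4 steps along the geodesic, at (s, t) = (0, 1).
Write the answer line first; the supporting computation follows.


Answer: s = -0.0955, t = 1.1292, ds/dtau = -0.9202, dt/dtau = 1.1281

f(Y) = (ds/dtau, dt/dtau, -Gamma^s_ij Y'^i Y'^j, -Gamma^t_ij Y'^i Y'^j) with the Gammas evaluated at the stage position; h = 0.050000; intermediate values shown to 6 dp
step 0: s = 0.0000, t = 1.0000, ds/dtau = -1.0000, dt/dtau = 1.5000
step 1:
  k1: at (s, t) = (0.000000, 1.000000), (ds/dtau, dt/dtau) = (-1.000000, 1.500000); Gamma_sss = 0.000000, Gamma_sst = 0.089888, Gamma_stt = -0.404494, Gamma_tss = 0.000000, Gamma_tst = -0.404494, Gamma_ttt = 1.820225; k1 = (-1.000000, 1.500000, 1.179775, -5.308989)
  k2: at (s, t) = (-0.025000, 1.037500), (ds/dtau, dt/dtau) = (-0.970506, 1.367275); Gamma_sss = 0.016410, Gamma_sst = 0.085127, Gamma_stt = -0.385124, Gamma_tss = -0.074984, Gamma_tst = -0.388982, Gamma_ttt = 1.759792; k2 = (-0.970506, 1.367275, 0.930429, -4.251520)
  k3: at (s, t) = (-0.024263, 1.034182), (ds/dtau, dt/dtau) = (-0.976739, 1.393712); Gamma_sss = 0.016032, Gamma_sst = 0.085421, Gamma_stt = -0.386398, Gamma_tss = -0.073220, Gamma_tst = -0.390120, Gamma_ttt = 1.764693; k3 = (-0.976739, 1.393712, 0.967824, -4.420081)
  k4: at (s, t) = (-0.048837, 1.069686), (ds/dtau, dt/dtau) = (-0.951609, 1.278996); Gamma_sss = 0.029438, Gamma_sst = 0.080599, Gamma_stt = -0.366375, Gamma_tss = -0.137452, Gamma_tst = -0.376330, Gamma_ttt = 1.710667; k4 = (-0.951609, 1.278996, 0.768864, -3.589956)
  Y <- Y + (h/6)(k1 + 2k2 + 2k3 + k4): s = -0.0487, t = 1.0692, ds/dtau = -0.9521, dt/dtau = 1.2813
step 2:
  k1: at (s, t) = (-0.048717, 1.069175), (ds/dtau, dt/dtau) = (-0.952124, 1.281315); Gamma_sss = 0.029396, Gamma_sst = 0.080643, Gamma_stt = -0.366568, Gamma_tss = -0.137242, Gamma_tst = -0.376496, Gamma_ttt = 1.711388; k1 = (-0.952124, 1.281315, 0.771936, -3.603918)
  k2: at (s, t) = (-0.072521, 1.101208), (ds/dtau, dt/dtau) = (-0.932825, 1.191217); Gamma_sss = 0.040046, Gamma_sst = 0.076012, Gamma_stt = -0.347058, Gamma_tss = -0.192149, Gamma_tst = -0.364718, Gamma_ttt = 1.665248; k2 = (-0.932825, 1.191217, 0.626556, -3.006330)
  k3: at (s, t) = (-0.072038, 1.098955), (ds/dtau, dt/dtau) = (-0.936460, 1.206157); Gamma_sss = 0.039955, Gamma_sst = 0.076191, Gamma_stt = -0.347852, Gamma_tss = -0.191624, Gamma_tst = -0.365408, Gamma_ttt = 1.668289; k3 = (-0.936460, 1.206157, 0.643139, -3.084475)
  k4: at (s, t) = (-0.095540, 1.129483), (ds/dtau, dt/dtau) = (-0.919967, 1.127092); Gamma_sss = 0.048474, Gamma_sst = 0.071633, Gamma_stt = -0.328407, Gamma_tss = -0.240077, Gamma_tst = -0.354774, Gamma_ttt = 1.626493; k4 = (-0.919967, 1.127092, 0.524712, -2.598728)
  Y <- Y + (h/6)(k1 + 2k2 + 2k3 + k4): s = -0.0955, t = 1.1292, ds/dtau = -0.9202, dt/dtau = 1.1281


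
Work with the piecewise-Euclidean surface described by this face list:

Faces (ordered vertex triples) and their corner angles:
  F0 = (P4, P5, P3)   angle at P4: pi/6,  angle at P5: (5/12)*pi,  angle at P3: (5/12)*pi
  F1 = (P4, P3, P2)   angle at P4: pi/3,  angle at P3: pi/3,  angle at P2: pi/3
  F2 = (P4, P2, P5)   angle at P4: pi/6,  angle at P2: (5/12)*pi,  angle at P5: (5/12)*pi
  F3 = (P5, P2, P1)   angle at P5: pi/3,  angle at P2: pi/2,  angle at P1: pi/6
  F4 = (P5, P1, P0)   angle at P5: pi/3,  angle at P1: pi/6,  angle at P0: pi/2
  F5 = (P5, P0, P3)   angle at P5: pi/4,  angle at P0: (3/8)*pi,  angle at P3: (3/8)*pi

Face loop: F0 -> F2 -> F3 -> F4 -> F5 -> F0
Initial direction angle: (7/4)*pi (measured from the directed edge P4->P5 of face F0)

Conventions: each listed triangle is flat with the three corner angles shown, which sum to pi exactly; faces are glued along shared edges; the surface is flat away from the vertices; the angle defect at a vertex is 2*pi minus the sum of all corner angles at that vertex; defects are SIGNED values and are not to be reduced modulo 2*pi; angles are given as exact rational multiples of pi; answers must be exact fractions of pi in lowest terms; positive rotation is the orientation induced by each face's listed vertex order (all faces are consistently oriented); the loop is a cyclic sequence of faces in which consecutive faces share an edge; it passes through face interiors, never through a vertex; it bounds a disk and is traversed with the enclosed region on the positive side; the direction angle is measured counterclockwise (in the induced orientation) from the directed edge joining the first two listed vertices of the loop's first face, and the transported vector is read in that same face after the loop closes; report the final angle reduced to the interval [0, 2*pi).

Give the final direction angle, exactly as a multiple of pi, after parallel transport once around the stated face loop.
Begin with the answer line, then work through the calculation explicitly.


Answer: final direction angle = 0

enclosed vertex P5: corner angles sum to (7/4)*pi, defect = 2*pi - (7/4)*pi = pi/4
transport around the loop rotates by the sum of enclosed defects; add to the initial angle mod 2*pi
final angle = (7/4)*pi + pi/4 = 0 (mod 2*pi)


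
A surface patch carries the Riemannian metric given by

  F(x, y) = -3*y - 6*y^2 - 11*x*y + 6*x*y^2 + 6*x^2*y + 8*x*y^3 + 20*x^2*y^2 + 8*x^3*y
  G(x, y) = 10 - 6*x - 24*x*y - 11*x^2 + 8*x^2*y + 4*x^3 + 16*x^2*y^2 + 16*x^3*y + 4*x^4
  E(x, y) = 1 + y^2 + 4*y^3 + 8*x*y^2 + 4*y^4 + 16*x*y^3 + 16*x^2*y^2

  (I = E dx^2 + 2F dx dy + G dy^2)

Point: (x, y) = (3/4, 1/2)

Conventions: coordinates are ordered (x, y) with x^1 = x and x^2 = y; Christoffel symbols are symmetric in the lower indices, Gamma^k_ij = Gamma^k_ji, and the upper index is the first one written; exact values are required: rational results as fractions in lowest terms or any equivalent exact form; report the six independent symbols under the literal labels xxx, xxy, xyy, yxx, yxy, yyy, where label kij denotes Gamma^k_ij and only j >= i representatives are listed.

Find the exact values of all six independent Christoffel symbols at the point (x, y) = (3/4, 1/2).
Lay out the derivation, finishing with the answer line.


E = 29/4, F = 15/16, G = 73/64 at the point
E_x = 10, E_y = 30, F_x = 63/4, F_y = 39/4, G_x = 9/2, G_y = 9/4
EG - F^2 = 473/64;  g^inv = (64/473) * [[73/64, -15/16], [-15/16, 29/4]]
first-kind symbols [ij,l] = (1/2)(d_i g_jl + d_j g_il - d_l g_ij): [xx,x] = E_x/2 = 5, [xx,y] = F_x - E_y/2 = 3/4, [xy,x] = E_y/2 = 15, [xy,y] = G_x/2 = 9/4, [yy,x] = F_y - G_x/2 = 15/2, [yy,y] = G_y/2 = 9/8
Gamma^x_ij = (G*[ij,x] - F*[ij,y])/(EG - F^2), Gamma^y_ij = (E*[ij,y] - F*[ij,x])/(EG - F^2)

Answer: Gamma_xxx = 320/473, Gamma_xxy = 960/473, Gamma_xyy = 480/473, Gamma_yxx = 48/473, Gamma_yxy = 144/473, Gamma_yyy = 72/473


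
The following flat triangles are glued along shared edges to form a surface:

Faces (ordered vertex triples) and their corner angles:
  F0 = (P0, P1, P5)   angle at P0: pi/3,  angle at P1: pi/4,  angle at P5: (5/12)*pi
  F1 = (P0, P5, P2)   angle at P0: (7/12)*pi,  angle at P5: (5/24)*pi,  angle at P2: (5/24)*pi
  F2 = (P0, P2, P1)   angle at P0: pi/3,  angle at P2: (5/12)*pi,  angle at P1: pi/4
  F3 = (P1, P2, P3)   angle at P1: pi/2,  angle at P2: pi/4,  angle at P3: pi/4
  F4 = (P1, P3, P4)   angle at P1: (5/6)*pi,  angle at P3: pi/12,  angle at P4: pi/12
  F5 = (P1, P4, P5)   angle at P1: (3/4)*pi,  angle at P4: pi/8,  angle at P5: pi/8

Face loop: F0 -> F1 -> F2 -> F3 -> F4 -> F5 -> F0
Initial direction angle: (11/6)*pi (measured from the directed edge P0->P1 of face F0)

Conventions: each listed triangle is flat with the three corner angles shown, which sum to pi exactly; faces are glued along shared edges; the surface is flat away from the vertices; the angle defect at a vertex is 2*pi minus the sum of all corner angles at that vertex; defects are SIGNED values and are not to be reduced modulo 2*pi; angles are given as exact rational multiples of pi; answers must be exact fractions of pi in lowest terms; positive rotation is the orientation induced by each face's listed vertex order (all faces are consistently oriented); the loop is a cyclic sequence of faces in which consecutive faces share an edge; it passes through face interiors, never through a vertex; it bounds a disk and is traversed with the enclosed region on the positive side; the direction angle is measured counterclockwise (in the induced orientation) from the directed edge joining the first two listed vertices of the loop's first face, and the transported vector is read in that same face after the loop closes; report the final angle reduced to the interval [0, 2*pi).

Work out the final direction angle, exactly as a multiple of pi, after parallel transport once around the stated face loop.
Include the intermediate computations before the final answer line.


enclosed vertex P0: corner angles sum to (5/4)*pi, defect = 2*pi - (5/4)*pi = (3/4)*pi
enclosed vertex P1: corner angles sum to (31/12)*pi, defect = 2*pi - (31/12)*pi = (-7/12)*pi
by Gauss-Bonnet the loop rotates the vector by the enclosed defect sum (positive orientation, mod 2*pi)
final angle = (11/6)*pi + pi/6 = 0 (mod 2*pi)

Answer: final direction angle = 0


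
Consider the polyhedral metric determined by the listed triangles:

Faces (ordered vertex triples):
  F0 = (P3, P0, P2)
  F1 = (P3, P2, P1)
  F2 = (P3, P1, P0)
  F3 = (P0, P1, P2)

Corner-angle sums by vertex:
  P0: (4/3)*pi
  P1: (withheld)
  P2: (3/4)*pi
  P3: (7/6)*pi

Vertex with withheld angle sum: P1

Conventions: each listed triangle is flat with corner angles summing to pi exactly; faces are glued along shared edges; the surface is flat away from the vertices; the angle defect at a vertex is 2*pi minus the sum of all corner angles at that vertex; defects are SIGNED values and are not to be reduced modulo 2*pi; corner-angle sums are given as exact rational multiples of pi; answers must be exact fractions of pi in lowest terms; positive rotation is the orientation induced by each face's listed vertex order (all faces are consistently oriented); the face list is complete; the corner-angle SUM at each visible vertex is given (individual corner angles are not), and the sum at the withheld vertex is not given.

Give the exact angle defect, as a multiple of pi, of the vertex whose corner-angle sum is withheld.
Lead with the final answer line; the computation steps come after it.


Answer: defect(P1) = (5/4)*pi

V = 4, E = 6, F = 4; chi = V - E + F = 2
Gauss-Bonnet: total defect = 2*pi*chi = 4*pi; visible defects sum to (11/4)*pi


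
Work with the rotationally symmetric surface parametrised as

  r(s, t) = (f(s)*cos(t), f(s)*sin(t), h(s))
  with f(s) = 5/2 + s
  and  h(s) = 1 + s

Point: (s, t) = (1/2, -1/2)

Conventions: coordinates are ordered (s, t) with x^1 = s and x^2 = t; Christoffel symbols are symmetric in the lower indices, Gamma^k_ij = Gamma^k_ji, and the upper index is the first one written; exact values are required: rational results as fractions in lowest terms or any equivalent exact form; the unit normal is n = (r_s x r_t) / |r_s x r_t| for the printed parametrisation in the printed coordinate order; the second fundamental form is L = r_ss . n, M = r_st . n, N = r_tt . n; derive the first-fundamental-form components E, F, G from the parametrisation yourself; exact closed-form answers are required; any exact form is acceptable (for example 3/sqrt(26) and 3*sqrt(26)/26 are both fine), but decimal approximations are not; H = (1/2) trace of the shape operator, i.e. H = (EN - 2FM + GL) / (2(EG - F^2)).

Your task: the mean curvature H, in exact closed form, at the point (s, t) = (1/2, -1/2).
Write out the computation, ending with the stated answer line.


f = 3, f' = 1, f'' = 0, h' = 1, h'' = 0
E = 2, F = 0, G = 9; answer radicand W^2 = 2
unnormalised second-form numerators: l = 0, m = 0, n = 3; L = l/sqrt(2), and similarly M = m/sqrt(W^2), N = n/sqrt(W^2)
H = (E*n - 2*F*m + G*l) / (2*(EG - F^2)*sqrt(W^2)); E*n - 2*F*m + G*l = 6, EG - F^2 = 18, so H = (1/6)/sqrt(2)

Answer: H = sqrt(2)/12


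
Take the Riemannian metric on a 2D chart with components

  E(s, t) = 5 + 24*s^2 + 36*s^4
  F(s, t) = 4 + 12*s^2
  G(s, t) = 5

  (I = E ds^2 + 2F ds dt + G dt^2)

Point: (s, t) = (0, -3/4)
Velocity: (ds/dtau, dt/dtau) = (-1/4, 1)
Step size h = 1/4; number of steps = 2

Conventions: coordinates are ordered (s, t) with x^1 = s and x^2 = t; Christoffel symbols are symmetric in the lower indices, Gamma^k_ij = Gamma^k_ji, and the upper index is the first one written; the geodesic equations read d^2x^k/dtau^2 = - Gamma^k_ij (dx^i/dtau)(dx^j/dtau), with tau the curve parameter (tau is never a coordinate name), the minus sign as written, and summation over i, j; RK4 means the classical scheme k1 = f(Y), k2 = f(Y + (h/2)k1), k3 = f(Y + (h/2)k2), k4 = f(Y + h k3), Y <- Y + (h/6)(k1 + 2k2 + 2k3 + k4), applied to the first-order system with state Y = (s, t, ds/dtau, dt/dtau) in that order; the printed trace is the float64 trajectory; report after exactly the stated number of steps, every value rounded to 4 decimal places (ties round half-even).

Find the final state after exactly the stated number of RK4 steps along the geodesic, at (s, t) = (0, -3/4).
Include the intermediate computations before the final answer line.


f(Y) = (ds/dtau, dt/dtau, -Gamma^s_ij Y'^i Y'^j, -Gamma^t_ij Y'^i Y'^j) with the Gammas evaluated at the stage position; h = 0.250000; intermediate values shown to 6 dp
step 0: s = 0.0000, t = -0.7500, ds/dtau = -0.2500, dt/dtau = 1.0000
step 1:
  k1: at (s, t) = (0.000000, -0.750000), (ds/dtau, dt/dtau) = (-0.250000, 1.000000); Gamma_sss = 0.000000, Gamma_sst = 0.000000, Gamma_stt = 0.000000, Gamma_tss = 0.000000, Gamma_tst = 0.000000, Gamma_ttt = 0.000000; k1 = (-0.250000, 1.000000, 0.000000, 0.000000)
  k2: at (s, t) = (-0.031250, -0.625000), (ds/dtau, dt/dtau) = (-0.250000, 1.000000); Gamma_sss = -0.083360, Gamma_sst = 0.000000, Gamma_stt = 0.000000, Gamma_tss = -0.083117, Gamma_tst = 0.000000, Gamma_ttt = 0.000000; k2 = (-0.250000, 1.000000, 0.005210, 0.005195)
  k3: at (s, t) = (-0.031250, -0.625000), (ds/dtau, dt/dtau) = (-0.249349, 1.000649); Gamma_sss = -0.083360, Gamma_sst = 0.000000, Gamma_stt = 0.000000, Gamma_tss = -0.083117, Gamma_tst = 0.000000, Gamma_ttt = 0.000000; k3 = (-0.249349, 1.000649, 0.005183, 0.005168)
  k4: at (s, t) = (-0.062337, -0.499838), (ds/dtau, dt/dtau) = (-0.248704, 1.001292); Gamma_sss = -0.166436, Gamma_sst = 0.000000, Gamma_stt = 0.000000, Gamma_tss = -0.164518, Gamma_tst = 0.000000, Gamma_ttt = 0.000000; k4 = (-0.248704, 1.001292, 0.010295, 0.010176)
  Y <- Y + (h/6)(k1 + 2k2 + 2k3 + k4): s = -0.0624, t = -0.4999, ds/dtau = -0.2487, dt/dtau = 1.0013
step 2:
  k1: at (s, t) = (-0.062392, -0.499892), (ds/dtau, dt/dtau) = (-0.248705, 1.001288); Gamma_sss = -0.166582, Gamma_sst = 0.000000, Gamma_stt = 0.000000, Gamma_tss = -0.164659, Gamma_tst = 0.000000, Gamma_ttt = 0.000000; k1 = (-0.248705, 1.001288, 0.010304, 0.010185)
  k2: at (s, t) = (-0.093480, -0.374731), (ds/dtau, dt/dtau) = (-0.247417, 1.002561); Gamma_sss = -0.249915, Gamma_sst = 0.000000, Gamma_stt = 0.000000, Gamma_tss = -0.243530, Gamma_tst = 0.000000, Gamma_ttt = 0.000000; k2 = (-0.247417, 1.002561, 0.015299, 0.014908)
  k3: at (s, t) = (-0.093319, -0.374572), (ds/dtau, dt/dtau) = (-0.246793, 1.003151); Gamma_sss = -0.249482, Gamma_sst = 0.000000, Gamma_stt = 0.000000, Gamma_tss = -0.243130, Gamma_tst = 0.000000, Gamma_ttt = 0.000000; k3 = (-0.246793, 1.003151, 0.015195, 0.014808)
  k4: at (s, t) = (-0.124090, -0.249104), (ds/dtau, dt/dtau) = (-0.244906, 1.004990); Gamma_sss = -0.332235, Gamma_sst = 0.000000, Gamma_stt = 0.000000, Gamma_tss = -0.317565, Gamma_tst = 0.000000, Gamma_ttt = 0.000000; k4 = (-0.244906, 1.004990, 0.019927, 0.019047)
  Y <- Y + (h/6)(k1 + 2k2 + 2k3 + k4): s = -0.1241, t = -0.2492, ds/dtau = -0.2449, dt/dtau = 1.0050

Answer: s = -0.1241, t = -0.2492, ds/dtau = -0.2449, dt/dtau = 1.0050


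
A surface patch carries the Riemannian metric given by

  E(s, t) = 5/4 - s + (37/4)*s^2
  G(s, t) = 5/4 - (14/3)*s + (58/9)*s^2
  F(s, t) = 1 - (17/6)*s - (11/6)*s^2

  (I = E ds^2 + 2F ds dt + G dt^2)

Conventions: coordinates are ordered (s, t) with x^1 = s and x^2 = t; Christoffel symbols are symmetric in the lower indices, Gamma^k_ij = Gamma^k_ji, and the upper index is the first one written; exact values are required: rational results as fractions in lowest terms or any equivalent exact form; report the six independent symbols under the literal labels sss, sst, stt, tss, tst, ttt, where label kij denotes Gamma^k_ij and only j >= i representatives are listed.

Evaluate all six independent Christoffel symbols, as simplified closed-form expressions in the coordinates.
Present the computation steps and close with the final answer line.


E = 5/4 - s + (37/4)*s^2; F = 1 - (17/6)*s - (11/6)*s^2; G = 5/4 - (14/3)*s + (58/9)*s^2
Gamma^k_ij = (1/2) g^{kl} (d_i g_jl + d_j g_il - d_l g_ij), with g^inv = (1/(EG-F^2)) [[G, -F], [-F, E]]
first partials: E_s = -1 + (37/2)*s, E_t = 0, F_s = -17/6 - (11/3)*s, F_t = 0, G_s = -14/3 + (116/9)*s, G_t = 0
D = EG - F^2 = 9/16 - (17/12)*s + (2869/144)*s^2 - 60*s^3 + (225/4)*s^4
expanded: Gamma^s_ss = (G E_s - 2F F_s + F E_t)/(2D), Gamma^s_st = (G E_t - F G_s)/(2D), Gamma^s_tt = (2G F_t - G G_s - F G_t)/(2D), Gamma^t_ss = (2E F_s - E E_t - F E_s)/(2D), Gamma^t_st = (E G_s - F E_t)/(2D), Gamma^t_tt = (E G_t - 2F F_t + F G_s)/(2D); substitute and cancel common factors

Answer: Gamma_sss = (7616*s^3 - 8924*s^2 + 1373*s + 318)/(8100*s^4 - 8640*s^3 + 2869*s^2 - 204*s + 81), Gamma_sst = (5104*s^3 + 6040*s^2 - 5640*s + 1008)/(24300*s^4 - 25920*s^3 + 8607*s^2 - 612*s + 243), Gamma_stt = (-53824*s^3 + 58464*s^2 - 24552*s + 3780)/(72900*s^4 - 77760*s^3 + 25821*s^2 - 1836*s + 729), Gamma_tss = (-2442*s^3 + 396*s^2 - 1788*s - 438)/(8100*s^4 - 8640*s^3 + 2869*s^2 - 204*s + 81), Gamma_tst = (8584*s^3 - 4036*s^2 + 1496*s - 420)/(8100*s^4 - 8640*s^3 + 2869*s^2 - 204*s + 81), Gamma_ttt = (-5104*s^3 - 6040*s^2 + 5640*s - 1008)/(24300*s^4 - 25920*s^3 + 8607*s^2 - 612*s + 243)


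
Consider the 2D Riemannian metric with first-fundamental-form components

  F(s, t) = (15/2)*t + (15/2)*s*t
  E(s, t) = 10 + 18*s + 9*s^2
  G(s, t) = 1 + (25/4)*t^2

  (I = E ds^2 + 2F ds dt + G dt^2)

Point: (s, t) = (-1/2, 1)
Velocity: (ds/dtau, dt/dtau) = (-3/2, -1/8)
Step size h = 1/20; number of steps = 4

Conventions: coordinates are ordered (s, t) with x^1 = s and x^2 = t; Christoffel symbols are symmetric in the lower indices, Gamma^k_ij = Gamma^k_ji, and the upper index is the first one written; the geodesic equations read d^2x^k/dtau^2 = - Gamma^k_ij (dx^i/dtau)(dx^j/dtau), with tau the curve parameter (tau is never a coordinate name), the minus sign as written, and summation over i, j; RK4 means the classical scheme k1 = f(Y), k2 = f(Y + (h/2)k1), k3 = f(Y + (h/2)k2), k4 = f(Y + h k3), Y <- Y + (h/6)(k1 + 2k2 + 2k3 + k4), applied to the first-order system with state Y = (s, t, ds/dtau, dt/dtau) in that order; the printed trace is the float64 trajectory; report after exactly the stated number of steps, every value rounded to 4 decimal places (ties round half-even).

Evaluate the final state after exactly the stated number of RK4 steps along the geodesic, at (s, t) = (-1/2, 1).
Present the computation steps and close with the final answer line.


f(Y) = (ds/dtau, dt/dtau, -Gamma^s_ij Y'^i Y'^j, -Gamma^t_ij Y'^i Y'^j) with the Gammas evaluated at the stage position; h = 0.050000; intermediate values shown to 6 dp
step 0: s = -0.5000, t = 1.0000, ds/dtau = -1.5000, dt/dtau = -0.1250
step 1:
  k1: at (s, t) = (-0.500000, 1.000000), (ds/dtau, dt/dtau) = (-1.500000, -0.125000); Gamma_sss = 0.473684, Gamma_sst = 0.000000, Gamma_stt = 0.394737, Gamma_tss = 0.789474, Gamma_tst = 0.000000, Gamma_ttt = 0.657895; k1 = (-1.500000, -0.125000, -1.071957, -1.786595)
  k2: at (s, t) = (-0.537500, 0.996875), (ds/dtau, dt/dtau) = (-1.526799, -0.169665); Gamma_sss = 0.455607, Gamma_sst = 0.000000, Gamma_stt = 0.379673, Gamma_tss = 0.818349, Gamma_tst = 0.000000, Gamma_ttt = 0.681957; k2 = (-1.526799, -0.169665, -1.073003, -1.927296)
  k3: at (s, t) = (-0.538170, 0.995758), (ds/dtau, dt/dtau) = (-1.526825, -0.173182); Gamma_sss = 0.455920, Gamma_sst = 0.000000, Gamma_stt = 0.379933, Gamma_tss = 0.819179, Gamma_tst = 0.000000, Gamma_ttt = 0.682649; k3 = (-1.526825, -0.173182, -1.074232, -1.930140)
  k4: at (s, t) = (-0.576341, 0.991341), (ds/dtau, dt/dtau) = (-1.553712, -0.221507); Gamma_sss = 0.435385, Gamma_sst = 0.000000, Gamma_stt = 0.362821, Gamma_tss = 0.848982, Gamma_tst = 0.000000, Gamma_ttt = 0.707485; k4 = (-1.553712, -0.221507, -1.068829, -2.084173)
  Y <- Y + (h/6)(k1 + 2k2 + 2k3 + k4): s = -0.5763, t = 0.9914, ds/dtau = -1.5536, dt/dtau = -0.2215
step 2:
  k1: at (s, t) = (-0.576341, 0.991398), (ds/dtau, dt/dtau) = (-1.553627, -0.221547); Gamma_sss = 0.435349, Gamma_sst = 0.000000, Gamma_stt = 0.362791, Gamma_tss = 0.848963, Gamma_tst = 0.000000, Gamma_ttt = 0.707469; k1 = (-1.553627, -0.221547, -1.068634, -2.083914)
  k2: at (s, t) = (-0.615182, 0.985860), (ds/dtau, dt/dtau) = (-1.580343, -0.273645); Gamma_sss = 0.411949, Gamma_sst = 0.000000, Gamma_stt = 0.343291, Gamma_tss = 0.879472, Gamma_tst = 0.000000, Gamma_ttt = 0.732893; k2 = (-1.580343, -0.273645, -1.054542, -2.251347)
  k3: at (s, t) = (-0.615850, 0.984557), (ds/dtau, dt/dtau) = (-1.579991, -0.277831); Gamma_sss = 0.412247, Gamma_sst = 0.000000, Gamma_stt = 0.343539, Gamma_tss = 0.880474, Gamma_tst = 0.000000, Gamma_ttt = 0.733728; k3 = (-1.579991, -0.277831, -1.055639, -2.254625)
  k4: at (s, t) = (-0.655341, 0.977507), (ds/dtau, dt/dtau) = (-1.606409, -0.334278); Gamma_sss = 0.385759, Gamma_sst = 0.000000, Gamma_stt = 0.321466, Gamma_tss = 0.911728, Gamma_tst = 0.000000, Gamma_ttt = 0.759773; k4 = (-1.606409, -0.334278, -1.031393, -2.437658)
  Y <- Y + (h/6)(k1 + 2k2 + 2k3 + k4): s = -0.6553, t = 0.9776, ds/dtau = -1.6063, dt/dtau = -0.3343
step 3:
  k1: at (s, t) = (-0.655347, 0.977575), (ds/dtau, dt/dtau) = (-1.606297, -0.334326); Gamma_sss = 0.385714, Gamma_sst = 0.000000, Gamma_stt = 0.321428, Gamma_tss = 0.911701, Gamma_tst = 0.000000, Gamma_ttt = 0.759751; k1 = (-1.606297, -0.334326, -1.031143, -2.437283)
  k2: at (s, t) = (-0.695505, 0.969217), (ds/dtau, dt/dtau) = (-1.632076, -0.395258); Gamma_sss = 0.355645, Gamma_sst = 0.000000, Gamma_stt = 0.296371, Gamma_tss = 0.943357, Gamma_tst = 0.000000, Gamma_ttt = 0.786131; k2 = (-1.632076, -0.395258, -0.993624, -2.635610)
  k3: at (s, t) = (-0.696149, 0.967694), (ds/dtau, dt/dtau) = (-1.631138, -0.400217); Gamma_sss = 0.355907, Gamma_sst = 0.000000, Gamma_stt = 0.296589, Gamma_tss = 0.944568, Gamma_tst = 0.000000, Gamma_ttt = 0.787140; k3 = (-1.631138, -0.400217, -0.994437, -2.639205)
  k4: at (s, t) = (-0.736904, 0.957564), (ds/dtau, dt/dtau) = (-1.656019, -0.466287); Gamma_sss = 0.321992, Gamma_sst = 0.000000, Gamma_stt = 0.268327, Gamma_tss = 0.976604, Gamma_tst = 0.000000, Gamma_ttt = 0.813836; k4 = (-1.656019, -0.466287, -0.941372, -2.855183)
  Y <- Y + (h/6)(k1 + 2k2 + 2k3 + k4): s = -0.7369, t = 0.9576, ds/dtau = -1.6559, dt/dtau = -0.4663
step 4:
  k1: at (s, t) = (-0.736920, 0.957645), (ds/dtau, dt/dtau) = (-1.655869, -0.466344); Gamma_sss = 0.321934, Gamma_sst = 0.000000, Gamma_stt = 0.268278, Gamma_tss = 0.976567, Gamma_tst = 0.000000, Gamma_ttt = 0.813806; k1 = (-1.655869, -0.466344, -0.941055, -2.854636)
  k2: at (s, t) = (-0.778317, 0.945987), (ds/dtau, dt/dtau) = (-1.679395, -0.537710); Gamma_sss = 0.283589, Gamma_sst = 0.000000, Gamma_stt = 0.236324, Gamma_tss = 1.008463, Gamma_tst = 0.000000, Gamma_ttt = 0.840386; k2 = (-1.679395, -0.537710, -0.868154, -3.087220)
  k3: at (s, t) = (-0.778905, 0.944203), (ds/dtau, dt/dtau) = (-1.677573, -0.543524); Gamma_sss = 0.283781, Gamma_sst = 0.000000, Gamma_stt = 0.236484, Gamma_tss = 1.009923, Gamma_tst = 0.000000, Gamma_ttt = 0.841603; k3 = (-1.677573, -0.543524, -0.868493, -3.090802)
  k4: at (s, t) = (-0.820799, 0.930469), (ds/dtau, dt/dtau) = (-1.699294, -0.620884); Gamma_sss = 0.240715, Gamma_sst = 0.000000, Gamma_stt = 0.200595, Gamma_tss = 1.041555, Gamma_tst = 0.000000, Gamma_ttt = 0.867962; k4 = (-1.699294, -0.620884, -0.772416, -3.342189)
  Y <- Y + (h/6)(k1 + 2k2 + 2k3 + k4): s = -0.8208, t = 0.9306, ds/dtau = -1.6991, dt/dtau = -0.6210

Answer: s = -0.8208, t = 0.9306, ds/dtau = -1.6991, dt/dtau = -0.6210


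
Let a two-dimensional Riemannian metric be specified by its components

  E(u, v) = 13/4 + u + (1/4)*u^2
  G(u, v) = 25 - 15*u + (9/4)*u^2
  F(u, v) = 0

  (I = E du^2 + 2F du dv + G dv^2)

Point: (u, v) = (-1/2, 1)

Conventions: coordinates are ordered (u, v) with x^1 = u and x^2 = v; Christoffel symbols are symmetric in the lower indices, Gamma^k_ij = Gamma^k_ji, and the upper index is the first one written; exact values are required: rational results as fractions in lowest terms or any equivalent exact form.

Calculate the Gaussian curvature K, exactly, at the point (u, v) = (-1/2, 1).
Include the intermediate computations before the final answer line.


E = 45/16, F = 0, G = 529/16, EG - F^2 = 23805/256 at the point
E_u = 3/4, E_v = 0, F_u = 0, F_v = 0, G_u = -69/4, G_v = 0
E_vv = 0, F_uv = 0, G_uu = 9/2
Using the Brioschi determinant formula for K from the metric derivatives:
M1 = [[-E_vv/2 + F_uv - G_uu/2, E_u/2, F_u - E_v/2], [F_v - G_u/2, E, F], [G_v/2, F, G]] = [[-9/4, 3/8, 0], [69/8, 45/16, 0], [0, 0, 529/16]]; det M1 = -80937/256
M2 = [[0, E_v/2, G_u/2], [E_v/2, E, F], [G_u/2, F, G]] = [[0, 0, -69/8], [0, 45/16, 0], [-69/8, 0, 529/16]]; det M2 = -214245/1024
det M1 - det M2 = -109503/1024; K = -109503/1024 / (23805/256)^2 = -64/5175

Answer: K = -64/5175


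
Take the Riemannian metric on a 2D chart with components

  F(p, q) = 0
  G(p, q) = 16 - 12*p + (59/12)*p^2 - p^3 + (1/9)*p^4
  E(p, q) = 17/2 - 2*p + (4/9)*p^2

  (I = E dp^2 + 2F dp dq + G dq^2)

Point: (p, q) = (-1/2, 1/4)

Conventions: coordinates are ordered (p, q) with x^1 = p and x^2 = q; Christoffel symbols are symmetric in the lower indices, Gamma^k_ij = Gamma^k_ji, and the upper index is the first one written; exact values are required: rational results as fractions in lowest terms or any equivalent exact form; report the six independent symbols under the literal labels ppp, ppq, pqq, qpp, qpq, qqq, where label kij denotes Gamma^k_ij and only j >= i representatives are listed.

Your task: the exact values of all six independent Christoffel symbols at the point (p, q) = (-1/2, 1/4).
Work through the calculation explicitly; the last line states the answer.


E = 173/18, F = 0, G = 841/36 at the point
E_p = -22/9, E_q = 0, F_p = 0, F_q = 0, G_p = -319/18, G_q = 0
EG - F^2 = 145493/648;  g^inv = (648/145493) * [[841/36, 0], [0, 173/18]]
first-kind symbols [ij,l] = (1/2)(d_i g_jl + d_j g_il - d_l g_ij): [pp,p] = E_p/2 = -11/9, [pp,q] = F_p - E_q/2 = 0, [pq,p] = E_q/2 = 0, [pq,q] = G_p/2 = -319/36, [qq,p] = F_q - G_p/2 = 319/36, [qq,q] = G_q/2 = 0
Gamma^p_ij = (G*[ij,p] - F*[ij,q])/(EG - F^2), Gamma^q_ij = (E*[ij,q] - F*[ij,p])/(EG - F^2)

Answer: Gamma_ppp = -22/173, Gamma_ppq = 0, Gamma_pqq = 319/346, Gamma_qpp = 0, Gamma_qpq = -11/29, Gamma_qqq = 0


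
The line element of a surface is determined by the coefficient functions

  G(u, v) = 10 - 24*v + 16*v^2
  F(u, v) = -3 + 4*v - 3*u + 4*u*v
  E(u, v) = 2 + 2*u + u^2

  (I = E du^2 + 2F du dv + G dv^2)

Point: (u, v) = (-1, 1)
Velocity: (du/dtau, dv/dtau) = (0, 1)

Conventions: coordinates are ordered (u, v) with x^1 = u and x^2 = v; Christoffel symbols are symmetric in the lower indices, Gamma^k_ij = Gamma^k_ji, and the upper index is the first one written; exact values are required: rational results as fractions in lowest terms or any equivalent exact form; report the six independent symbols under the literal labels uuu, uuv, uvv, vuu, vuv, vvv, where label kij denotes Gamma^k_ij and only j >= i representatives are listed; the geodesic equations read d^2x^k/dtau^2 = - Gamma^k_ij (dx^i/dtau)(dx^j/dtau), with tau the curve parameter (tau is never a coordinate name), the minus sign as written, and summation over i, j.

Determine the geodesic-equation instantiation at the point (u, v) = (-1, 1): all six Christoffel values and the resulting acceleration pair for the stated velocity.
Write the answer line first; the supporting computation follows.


Answer: Gamma_uuu = 0, Gamma_uuv = 0, Gamma_uvv = 0, Gamma_vuu = 1/2, Gamma_vuv = 0, Gamma_vvv = 2; accelerations (d^2u/dtau^2, d^2v/dtau^2) = (0, -2)

E = 1, F = 0, G = 2 at the point
E_u = 0, E_v = 0, F_u = 1, F_v = 0, G_u = 0, G_v = 8
EG - F^2 = 2;  g^inv = (1/2) * [[2, 0], [0, 1]]
first-kind symbols [ij,l] = (1/2)(d_i g_jl + d_j g_il - d_l g_ij): [uu,u] = E_u/2 = 0, [uu,v] = F_u - E_v/2 = 1, [uv,u] = E_v/2 = 0, [uv,v] = G_u/2 = 0, [vv,u] = F_v - G_u/2 = 0, [vv,v] = G_v/2 = 4
Gamma^u_ij = (G*[ij,u] - F*[ij,v])/(EG - F^2), Gamma^v_ij = (E*[ij,v] - F*[ij,u])/(EG - F^2)
Gamma_uuu = 0, Gamma_uuv = 0, Gamma_uvv = 0, Gamma_vuu = 1/2, Gamma_vuv = 0, Gamma_vvv = 2
d^2u/dtau^2 = -(Gamma_uuu*(0)^2 + 2*Gamma_uuv*(0)*(1) + Gamma_uvv*(1)^2) = 0
d^2v/dtau^2 = -(Gamma_vuu*(0)^2 + 2*Gamma_vuv*(0)*(1) + Gamma_vvv*(1)^2) = -2
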